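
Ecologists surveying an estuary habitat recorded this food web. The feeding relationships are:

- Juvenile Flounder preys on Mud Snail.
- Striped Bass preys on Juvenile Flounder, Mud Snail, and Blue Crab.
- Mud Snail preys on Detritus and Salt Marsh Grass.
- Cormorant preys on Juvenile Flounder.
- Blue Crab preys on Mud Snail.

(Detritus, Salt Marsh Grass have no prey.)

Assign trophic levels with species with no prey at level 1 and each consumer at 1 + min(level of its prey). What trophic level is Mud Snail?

Trophic level 2

Detritus has no prey (basal) → level 1.
Mud Snail eats Detritus → level 2.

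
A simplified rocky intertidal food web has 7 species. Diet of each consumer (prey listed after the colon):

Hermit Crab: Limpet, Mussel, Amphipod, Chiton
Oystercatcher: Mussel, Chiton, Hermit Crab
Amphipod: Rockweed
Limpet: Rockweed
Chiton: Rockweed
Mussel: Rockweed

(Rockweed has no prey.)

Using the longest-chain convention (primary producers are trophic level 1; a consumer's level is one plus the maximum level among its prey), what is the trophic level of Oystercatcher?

Trophic level 4

Rockweed is a producer → level 1.
Limpet eats Rockweed → level 2.
Hermit Crab eats Limpet (level 2); other prey at levels: Mussel 2, Amphipod 2, Chiton 2 → level 3.
Oystercatcher eats Hermit Crab (level 3); other prey at levels: Mussel 2, Chiton 2 → level 4.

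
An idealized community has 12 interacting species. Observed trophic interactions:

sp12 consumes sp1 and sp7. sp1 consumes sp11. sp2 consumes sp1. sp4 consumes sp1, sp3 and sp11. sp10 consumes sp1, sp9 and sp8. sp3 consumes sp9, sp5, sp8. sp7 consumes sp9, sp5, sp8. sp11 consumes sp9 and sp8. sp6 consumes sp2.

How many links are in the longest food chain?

One longest chain: sp9 → sp11 → sp1 → sp2 → sp6.
It has 5 species and 4 links.

4 links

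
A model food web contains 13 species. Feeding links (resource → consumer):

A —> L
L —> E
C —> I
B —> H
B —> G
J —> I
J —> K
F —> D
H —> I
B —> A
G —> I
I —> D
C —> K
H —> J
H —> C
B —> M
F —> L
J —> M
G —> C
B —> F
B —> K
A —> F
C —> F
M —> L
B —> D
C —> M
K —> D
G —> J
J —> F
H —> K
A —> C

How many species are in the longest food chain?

One longest chain: B → G → J → F → L → E.
It has 6 species and 5 links.

6 species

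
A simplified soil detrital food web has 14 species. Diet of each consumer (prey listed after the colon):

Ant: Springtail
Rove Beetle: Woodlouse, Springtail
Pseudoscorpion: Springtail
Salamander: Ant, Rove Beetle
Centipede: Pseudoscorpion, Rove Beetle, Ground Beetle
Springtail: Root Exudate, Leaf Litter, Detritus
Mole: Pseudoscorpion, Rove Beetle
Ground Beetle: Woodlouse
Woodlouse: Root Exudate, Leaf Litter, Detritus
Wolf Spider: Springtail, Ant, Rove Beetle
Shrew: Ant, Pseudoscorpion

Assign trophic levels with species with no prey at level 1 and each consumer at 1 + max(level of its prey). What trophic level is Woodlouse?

Trophic level 2

Root Exudate has no prey (basal) → level 1.
Woodlouse eats Root Exudate (level 1); other prey at levels: Leaf Litter 1, Detritus 1 → level 2.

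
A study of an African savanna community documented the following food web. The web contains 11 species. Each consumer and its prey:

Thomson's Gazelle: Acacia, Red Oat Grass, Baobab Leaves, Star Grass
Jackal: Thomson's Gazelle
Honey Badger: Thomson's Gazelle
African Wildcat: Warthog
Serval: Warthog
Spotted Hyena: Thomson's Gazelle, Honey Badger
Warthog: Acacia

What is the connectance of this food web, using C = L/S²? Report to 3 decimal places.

The web has S = 11 species and L = 11 feeding links.
C = L / S² = 11 / 121 = 0.0909 ≈ 0.091.

C = 0.091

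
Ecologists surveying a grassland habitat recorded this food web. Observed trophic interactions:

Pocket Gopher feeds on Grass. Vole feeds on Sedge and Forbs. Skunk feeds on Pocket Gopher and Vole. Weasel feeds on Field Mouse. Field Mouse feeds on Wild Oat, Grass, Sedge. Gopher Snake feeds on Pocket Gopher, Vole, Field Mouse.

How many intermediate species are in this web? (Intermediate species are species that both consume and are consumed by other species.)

3

Intermediate species (has both prey and predators): Field Mouse, Vole, Pocket Gopher.
Count: 3.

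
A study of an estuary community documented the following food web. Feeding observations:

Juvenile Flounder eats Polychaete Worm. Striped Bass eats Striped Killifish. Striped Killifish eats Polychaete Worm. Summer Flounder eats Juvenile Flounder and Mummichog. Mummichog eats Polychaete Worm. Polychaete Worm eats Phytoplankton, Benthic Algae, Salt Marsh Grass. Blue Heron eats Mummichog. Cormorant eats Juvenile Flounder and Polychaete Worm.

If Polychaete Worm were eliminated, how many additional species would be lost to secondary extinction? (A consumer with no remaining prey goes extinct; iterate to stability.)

7

Remove Polychaete Worm.
Round 1: Striped Killifish (all prey gone), Juvenile Flounder (all prey gone), Mummichog (all prey gone) → extinct.
Round 2: Cormorant (all prey gone), Summer Flounder (all prey gone), Striped Bass (all prey gone), Blue Heron (all prey gone) → extinct.
No further losses. Total secondary extinctions: 7.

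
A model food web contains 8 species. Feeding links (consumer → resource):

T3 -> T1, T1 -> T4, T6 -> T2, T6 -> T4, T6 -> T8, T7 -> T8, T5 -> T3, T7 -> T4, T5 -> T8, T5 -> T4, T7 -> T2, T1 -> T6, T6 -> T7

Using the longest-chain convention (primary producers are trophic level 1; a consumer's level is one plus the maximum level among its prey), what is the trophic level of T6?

Trophic level 3

T4 is a producer → level 1.
T7 eats T4 (level 1); other prey at levels: T8 1, T2 1 → level 2.
T6 eats T7 (level 2); other prey at levels: T4 1, T8 1, T2 1 → level 3.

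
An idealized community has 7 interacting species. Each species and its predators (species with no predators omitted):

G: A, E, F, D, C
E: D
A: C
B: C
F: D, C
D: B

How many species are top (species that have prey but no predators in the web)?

Top species (has prey, but nothing eats it): C.
Count: 1.

1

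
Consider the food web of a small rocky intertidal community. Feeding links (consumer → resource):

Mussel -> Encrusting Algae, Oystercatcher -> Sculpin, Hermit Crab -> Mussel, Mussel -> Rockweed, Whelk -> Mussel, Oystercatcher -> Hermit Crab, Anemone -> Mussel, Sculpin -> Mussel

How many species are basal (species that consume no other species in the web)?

2

Basal species (no prey listed): Encrusting Algae, Rockweed.
Count: 2.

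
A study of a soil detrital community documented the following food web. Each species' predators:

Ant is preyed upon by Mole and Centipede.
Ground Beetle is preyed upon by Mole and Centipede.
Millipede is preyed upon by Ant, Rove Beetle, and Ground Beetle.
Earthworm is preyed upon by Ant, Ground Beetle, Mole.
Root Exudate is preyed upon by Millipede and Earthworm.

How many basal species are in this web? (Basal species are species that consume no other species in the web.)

Basal species (no prey listed): Root Exudate.
Count: 1.

1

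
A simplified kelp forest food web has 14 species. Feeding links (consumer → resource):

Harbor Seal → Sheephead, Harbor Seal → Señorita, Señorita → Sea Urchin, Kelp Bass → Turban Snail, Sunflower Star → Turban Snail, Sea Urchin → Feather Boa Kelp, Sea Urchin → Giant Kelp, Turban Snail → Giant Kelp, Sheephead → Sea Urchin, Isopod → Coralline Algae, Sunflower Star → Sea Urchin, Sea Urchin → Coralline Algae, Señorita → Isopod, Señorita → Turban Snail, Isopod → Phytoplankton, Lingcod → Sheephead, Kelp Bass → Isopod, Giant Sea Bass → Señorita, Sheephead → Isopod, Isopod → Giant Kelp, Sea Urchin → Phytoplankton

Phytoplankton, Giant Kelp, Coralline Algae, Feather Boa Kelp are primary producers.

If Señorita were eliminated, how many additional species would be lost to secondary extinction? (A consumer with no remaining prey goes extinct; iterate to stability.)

1

Remove Señorita.
Round 1: Giant Sea Bass (all prey gone) → extinct.
No further losses. Total secondary extinctions: 1.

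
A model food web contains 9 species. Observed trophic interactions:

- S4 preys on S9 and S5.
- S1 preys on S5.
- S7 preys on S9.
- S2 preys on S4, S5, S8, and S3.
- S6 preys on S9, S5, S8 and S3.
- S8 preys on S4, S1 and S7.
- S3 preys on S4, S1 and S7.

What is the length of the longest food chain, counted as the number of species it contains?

One longest chain: S5 → S4 → S8 → S2.
It has 4 species and 3 links.

4 species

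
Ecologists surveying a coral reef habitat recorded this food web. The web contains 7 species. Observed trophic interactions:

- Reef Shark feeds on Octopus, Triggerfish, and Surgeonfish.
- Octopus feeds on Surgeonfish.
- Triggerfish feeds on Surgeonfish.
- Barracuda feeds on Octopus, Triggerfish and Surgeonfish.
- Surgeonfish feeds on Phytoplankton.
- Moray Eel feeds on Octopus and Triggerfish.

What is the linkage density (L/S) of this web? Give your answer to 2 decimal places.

L/S = 1.57

There are L = 11 links among S = 7 species.
L/S = 11/7 = 1.5714 ≈ 1.57.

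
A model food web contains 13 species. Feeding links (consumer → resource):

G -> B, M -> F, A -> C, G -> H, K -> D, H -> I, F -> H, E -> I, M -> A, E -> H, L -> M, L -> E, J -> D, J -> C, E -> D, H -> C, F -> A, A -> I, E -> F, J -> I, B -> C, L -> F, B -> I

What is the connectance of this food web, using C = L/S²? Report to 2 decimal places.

The web has S = 13 species and L = 23 feeding links.
C = L / S² = 23 / 169 = 0.1361 ≈ 0.14.

C = 0.14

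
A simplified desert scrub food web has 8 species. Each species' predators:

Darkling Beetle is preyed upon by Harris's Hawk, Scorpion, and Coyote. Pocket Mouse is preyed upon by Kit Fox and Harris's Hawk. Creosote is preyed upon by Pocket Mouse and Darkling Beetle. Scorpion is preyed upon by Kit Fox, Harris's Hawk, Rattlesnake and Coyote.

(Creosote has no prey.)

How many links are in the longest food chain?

3 links

One longest chain: Creosote → Darkling Beetle → Scorpion → Rattlesnake.
It has 4 species and 3 links.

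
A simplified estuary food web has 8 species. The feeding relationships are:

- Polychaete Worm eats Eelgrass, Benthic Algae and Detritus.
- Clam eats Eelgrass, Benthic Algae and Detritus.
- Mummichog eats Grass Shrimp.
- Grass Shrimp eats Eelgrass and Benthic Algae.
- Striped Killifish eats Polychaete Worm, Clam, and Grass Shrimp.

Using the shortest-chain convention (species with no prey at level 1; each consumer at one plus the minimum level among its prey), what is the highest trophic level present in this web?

3

Basal resources (level 1): Eelgrass, Detritus, Benthic Algae.
Following each consumer down to its lowest-level prey: Eelgrass → Grass Shrimp → Mummichog (levels 1 through 3).
All prey of Mummichog (Grass Shrimp 2) are at level 2 or above, so Mummichog is at level 1 + 2 = 3.
Every consumer has at least one prey at level 2 or below, so none exceeds level 3.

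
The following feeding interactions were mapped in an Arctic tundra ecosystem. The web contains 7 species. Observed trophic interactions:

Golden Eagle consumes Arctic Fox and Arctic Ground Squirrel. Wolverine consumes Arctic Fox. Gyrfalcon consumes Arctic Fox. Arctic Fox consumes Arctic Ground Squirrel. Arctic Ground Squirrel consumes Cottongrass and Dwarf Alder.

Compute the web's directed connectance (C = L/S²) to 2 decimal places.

C = 0.14

The web has S = 7 species and L = 7 feeding links.
C = L / S² = 7 / 49 = 0.1429 ≈ 0.14.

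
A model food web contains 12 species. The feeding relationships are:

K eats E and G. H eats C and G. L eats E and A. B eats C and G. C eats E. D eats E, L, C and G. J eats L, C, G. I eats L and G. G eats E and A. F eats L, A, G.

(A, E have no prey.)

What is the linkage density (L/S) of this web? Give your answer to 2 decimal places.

There are L = 23 links among S = 12 species.
L/S = 23/12 = 1.9167 ≈ 1.92.

L/S = 1.92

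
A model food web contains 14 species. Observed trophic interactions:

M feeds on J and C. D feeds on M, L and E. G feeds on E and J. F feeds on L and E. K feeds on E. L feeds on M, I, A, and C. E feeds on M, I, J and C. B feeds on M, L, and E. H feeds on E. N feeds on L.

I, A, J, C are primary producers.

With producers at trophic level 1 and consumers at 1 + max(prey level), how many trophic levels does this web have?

Producers (level 1): I, A, J, C.
J → M → E → G gives G level 4.
No species has a prey at level 4, so no species reaches level 5.

4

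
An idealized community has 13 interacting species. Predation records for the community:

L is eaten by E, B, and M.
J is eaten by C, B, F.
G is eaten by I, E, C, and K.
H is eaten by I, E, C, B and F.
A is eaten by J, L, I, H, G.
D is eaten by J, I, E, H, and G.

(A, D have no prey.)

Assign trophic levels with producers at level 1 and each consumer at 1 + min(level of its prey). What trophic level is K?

A is a producer → level 1.
G eats A → level 2.
K eats G → level 3.
No prey of K is below level 2, so 3 is the minimum.

Trophic level 3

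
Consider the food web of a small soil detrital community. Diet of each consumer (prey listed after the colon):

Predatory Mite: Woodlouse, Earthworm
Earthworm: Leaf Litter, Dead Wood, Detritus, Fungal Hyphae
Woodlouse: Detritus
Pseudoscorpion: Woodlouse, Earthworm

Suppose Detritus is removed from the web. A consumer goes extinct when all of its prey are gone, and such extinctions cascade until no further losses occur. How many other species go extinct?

1

Remove Detritus.
Round 1: Woodlouse (all prey gone) → extinct.
No further losses. Total secondary extinctions: 1.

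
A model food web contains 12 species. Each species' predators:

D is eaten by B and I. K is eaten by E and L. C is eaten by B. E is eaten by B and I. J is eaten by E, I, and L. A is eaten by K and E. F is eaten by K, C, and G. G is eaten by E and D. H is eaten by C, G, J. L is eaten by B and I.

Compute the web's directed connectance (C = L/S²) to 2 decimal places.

The web has S = 12 species and L = 22 feeding links.
C = L / S² = 22 / 144 = 0.1528 ≈ 0.15.

C = 0.15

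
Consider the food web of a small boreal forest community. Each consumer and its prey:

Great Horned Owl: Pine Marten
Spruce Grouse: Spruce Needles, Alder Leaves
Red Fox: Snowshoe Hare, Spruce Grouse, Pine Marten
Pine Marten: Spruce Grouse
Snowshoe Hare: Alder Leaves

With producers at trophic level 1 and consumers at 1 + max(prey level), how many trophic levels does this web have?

Producers (level 1): Spruce Needles, Alder Leaves.
Spruce Needles → Spruce Grouse → Pine Marten → Red Fox gives Red Fox level 4.
No species has a prey at level 4, so no species reaches level 5.

4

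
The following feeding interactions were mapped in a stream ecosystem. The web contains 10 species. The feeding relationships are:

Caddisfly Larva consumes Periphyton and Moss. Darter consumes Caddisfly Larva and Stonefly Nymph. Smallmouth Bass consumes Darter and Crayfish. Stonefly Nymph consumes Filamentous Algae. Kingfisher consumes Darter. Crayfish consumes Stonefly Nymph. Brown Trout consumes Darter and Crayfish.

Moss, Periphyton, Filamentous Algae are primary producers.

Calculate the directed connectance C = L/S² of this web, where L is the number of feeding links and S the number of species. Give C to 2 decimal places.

The web has S = 10 species and L = 11 feeding links.
C = L / S² = 11 / 100 = 0.1100 ≈ 0.11.

C = 0.11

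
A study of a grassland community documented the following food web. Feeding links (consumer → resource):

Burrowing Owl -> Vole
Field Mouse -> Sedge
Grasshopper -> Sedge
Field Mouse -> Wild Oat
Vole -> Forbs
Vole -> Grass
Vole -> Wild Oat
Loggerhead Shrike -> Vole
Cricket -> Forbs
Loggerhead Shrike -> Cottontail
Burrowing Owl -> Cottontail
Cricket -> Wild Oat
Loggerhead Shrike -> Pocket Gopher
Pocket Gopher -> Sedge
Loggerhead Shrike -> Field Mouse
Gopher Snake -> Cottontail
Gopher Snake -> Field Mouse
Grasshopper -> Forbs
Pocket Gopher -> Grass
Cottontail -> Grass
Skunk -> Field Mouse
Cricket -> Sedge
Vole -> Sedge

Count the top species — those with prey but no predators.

6

Top species (has prey, but nothing eats it): Cricket, Grasshopper, Gopher Snake, Burrowing Owl, Loggerhead Shrike, Skunk.
Count: 6.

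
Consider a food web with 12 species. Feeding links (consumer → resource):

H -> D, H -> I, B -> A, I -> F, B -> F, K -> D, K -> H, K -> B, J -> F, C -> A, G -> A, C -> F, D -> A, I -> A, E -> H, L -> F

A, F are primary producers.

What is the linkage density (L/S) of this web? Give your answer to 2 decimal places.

L/S = 1.33

There are L = 16 links among S = 12 species.
L/S = 16/12 = 1.3333 ≈ 1.33.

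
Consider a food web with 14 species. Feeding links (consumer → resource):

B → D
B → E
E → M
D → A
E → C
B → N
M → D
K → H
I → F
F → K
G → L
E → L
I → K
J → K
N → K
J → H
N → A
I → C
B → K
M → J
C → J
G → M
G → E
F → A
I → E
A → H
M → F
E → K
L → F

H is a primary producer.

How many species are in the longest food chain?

6 species

One longest chain: H → A → F → L → E → B.
It has 6 species and 5 links.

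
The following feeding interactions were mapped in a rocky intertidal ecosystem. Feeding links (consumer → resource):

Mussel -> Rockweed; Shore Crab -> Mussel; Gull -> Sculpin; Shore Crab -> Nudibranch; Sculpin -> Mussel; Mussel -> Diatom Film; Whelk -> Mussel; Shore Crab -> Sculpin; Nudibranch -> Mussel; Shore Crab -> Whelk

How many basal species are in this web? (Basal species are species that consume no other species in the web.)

Basal species (no prey listed): Diatom Film, Rockweed.
Count: 2.

2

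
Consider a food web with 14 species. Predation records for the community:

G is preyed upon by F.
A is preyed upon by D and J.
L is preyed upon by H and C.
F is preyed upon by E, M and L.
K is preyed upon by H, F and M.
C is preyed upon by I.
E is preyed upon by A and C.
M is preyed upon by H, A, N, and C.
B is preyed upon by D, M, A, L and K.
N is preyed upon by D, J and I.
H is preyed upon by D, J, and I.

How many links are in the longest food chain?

5 links

One longest chain: B → K → F → M → C → I.
It has 6 species and 5 links.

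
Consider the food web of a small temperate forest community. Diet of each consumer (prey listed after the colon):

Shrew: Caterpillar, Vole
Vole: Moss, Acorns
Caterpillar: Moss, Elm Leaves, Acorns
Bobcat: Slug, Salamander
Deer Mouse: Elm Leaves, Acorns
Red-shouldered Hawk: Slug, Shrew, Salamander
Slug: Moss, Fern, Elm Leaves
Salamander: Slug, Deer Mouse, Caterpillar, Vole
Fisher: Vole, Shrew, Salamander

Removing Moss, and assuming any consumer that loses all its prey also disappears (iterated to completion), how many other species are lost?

0

Remove Moss.
Every predator of it retains at least one other prey: Slug still has Fern, Elm Leaves; Caterpillar still has Elm Leaves, Acorns; Vole still has Acorns.
No consumer loses all prey, so no secondary extinctions occur.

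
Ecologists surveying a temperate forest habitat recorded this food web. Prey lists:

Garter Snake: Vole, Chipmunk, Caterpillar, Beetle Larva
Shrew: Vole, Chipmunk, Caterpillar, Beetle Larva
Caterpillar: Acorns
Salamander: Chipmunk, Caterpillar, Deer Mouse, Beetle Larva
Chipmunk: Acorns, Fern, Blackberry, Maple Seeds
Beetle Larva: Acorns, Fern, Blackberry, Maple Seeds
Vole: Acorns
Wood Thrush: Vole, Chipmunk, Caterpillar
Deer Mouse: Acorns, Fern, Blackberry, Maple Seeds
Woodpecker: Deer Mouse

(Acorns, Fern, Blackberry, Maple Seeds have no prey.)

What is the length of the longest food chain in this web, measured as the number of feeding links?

2 links

One longest chain: Acorns → Deer Mouse → Woodpecker.
It has 3 species and 2 links.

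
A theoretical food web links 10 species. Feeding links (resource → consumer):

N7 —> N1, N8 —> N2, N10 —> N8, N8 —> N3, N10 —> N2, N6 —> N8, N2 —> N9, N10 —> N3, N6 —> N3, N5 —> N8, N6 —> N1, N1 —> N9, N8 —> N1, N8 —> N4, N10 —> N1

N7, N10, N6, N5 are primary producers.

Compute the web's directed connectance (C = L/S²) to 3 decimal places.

The web has S = 10 species and L = 15 feeding links.
C = L / S² = 15 / 100 = 0.1500 ≈ 0.150.

C = 0.150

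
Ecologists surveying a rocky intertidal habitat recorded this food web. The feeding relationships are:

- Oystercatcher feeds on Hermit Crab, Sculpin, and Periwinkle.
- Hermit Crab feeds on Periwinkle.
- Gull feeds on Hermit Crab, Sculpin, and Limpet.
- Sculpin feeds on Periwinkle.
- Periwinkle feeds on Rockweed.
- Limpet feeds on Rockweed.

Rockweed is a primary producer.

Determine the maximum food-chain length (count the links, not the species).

3 links

One longest chain: Rockweed → Periwinkle → Sculpin → Oystercatcher.
It has 4 species and 3 links.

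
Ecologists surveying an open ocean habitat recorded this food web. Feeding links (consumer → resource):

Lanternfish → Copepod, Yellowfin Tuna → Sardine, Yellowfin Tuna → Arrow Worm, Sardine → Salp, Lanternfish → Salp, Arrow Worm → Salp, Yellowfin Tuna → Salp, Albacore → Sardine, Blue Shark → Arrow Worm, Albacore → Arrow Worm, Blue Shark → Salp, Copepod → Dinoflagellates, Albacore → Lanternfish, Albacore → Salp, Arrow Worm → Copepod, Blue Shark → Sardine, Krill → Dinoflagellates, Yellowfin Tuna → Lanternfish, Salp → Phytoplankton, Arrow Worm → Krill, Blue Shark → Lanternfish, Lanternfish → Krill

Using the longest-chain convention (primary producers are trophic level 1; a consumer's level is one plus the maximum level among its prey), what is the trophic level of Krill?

Trophic level 2

Dinoflagellates is a producer → level 1.
Krill eats Dinoflagellates → level 2.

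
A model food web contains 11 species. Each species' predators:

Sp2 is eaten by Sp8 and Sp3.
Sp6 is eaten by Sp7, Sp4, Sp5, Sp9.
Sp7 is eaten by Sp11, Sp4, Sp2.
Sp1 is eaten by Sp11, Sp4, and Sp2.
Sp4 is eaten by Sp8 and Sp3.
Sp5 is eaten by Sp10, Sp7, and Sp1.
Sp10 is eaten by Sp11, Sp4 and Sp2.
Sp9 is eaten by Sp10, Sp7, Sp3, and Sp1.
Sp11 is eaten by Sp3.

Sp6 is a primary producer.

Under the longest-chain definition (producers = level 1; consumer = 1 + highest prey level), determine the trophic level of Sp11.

Trophic level 4

Sp6 is a producer → level 1.
Sp9 eats Sp6 → level 2.
Sp10 eats Sp9 (level 2); other prey at levels: Sp5 2 → level 3.
Sp11 eats Sp10 (level 3); other prey at levels: Sp1 3, Sp7 3 → level 4.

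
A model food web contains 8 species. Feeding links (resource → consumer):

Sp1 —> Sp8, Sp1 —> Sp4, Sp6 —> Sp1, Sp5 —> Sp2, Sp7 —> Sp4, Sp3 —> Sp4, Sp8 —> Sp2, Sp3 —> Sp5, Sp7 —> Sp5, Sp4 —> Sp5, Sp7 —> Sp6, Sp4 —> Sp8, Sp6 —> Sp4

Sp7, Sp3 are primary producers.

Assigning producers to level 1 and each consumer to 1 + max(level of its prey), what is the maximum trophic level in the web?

Producers (level 1): Sp7, Sp3.
Sp7 → Sp6 → Sp1 → Sp4 → Sp5 → Sp2 gives Sp2 level 6.
No species has a prey at level 6, so no species reaches level 7.

6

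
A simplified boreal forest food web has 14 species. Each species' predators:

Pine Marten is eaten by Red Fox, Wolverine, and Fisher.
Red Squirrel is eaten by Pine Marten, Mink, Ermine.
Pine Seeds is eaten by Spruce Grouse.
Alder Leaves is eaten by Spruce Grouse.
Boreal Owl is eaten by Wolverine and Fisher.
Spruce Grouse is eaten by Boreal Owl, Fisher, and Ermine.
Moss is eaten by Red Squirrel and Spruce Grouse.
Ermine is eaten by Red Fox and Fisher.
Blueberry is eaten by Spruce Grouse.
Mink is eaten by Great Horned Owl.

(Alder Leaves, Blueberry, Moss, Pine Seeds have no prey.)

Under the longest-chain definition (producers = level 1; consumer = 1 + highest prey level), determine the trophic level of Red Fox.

Moss is a producer → level 1.
Red Squirrel eats Moss → level 2.
Ermine eats Red Squirrel (level 2); other prey at levels: Spruce Grouse 2 → level 3.
Red Fox eats Ermine (level 3); other prey at levels: Pine Marten 3 → level 4.

Trophic level 4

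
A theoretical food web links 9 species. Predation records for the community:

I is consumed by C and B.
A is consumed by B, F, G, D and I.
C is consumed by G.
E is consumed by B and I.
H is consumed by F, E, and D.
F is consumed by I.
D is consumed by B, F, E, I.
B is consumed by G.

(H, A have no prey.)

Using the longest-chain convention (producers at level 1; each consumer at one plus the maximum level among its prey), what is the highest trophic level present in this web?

6

Producers (level 1): H, A.
H → D → E → I → B → G gives G level 6.
No species has a prey at level 6, so no species reaches level 7.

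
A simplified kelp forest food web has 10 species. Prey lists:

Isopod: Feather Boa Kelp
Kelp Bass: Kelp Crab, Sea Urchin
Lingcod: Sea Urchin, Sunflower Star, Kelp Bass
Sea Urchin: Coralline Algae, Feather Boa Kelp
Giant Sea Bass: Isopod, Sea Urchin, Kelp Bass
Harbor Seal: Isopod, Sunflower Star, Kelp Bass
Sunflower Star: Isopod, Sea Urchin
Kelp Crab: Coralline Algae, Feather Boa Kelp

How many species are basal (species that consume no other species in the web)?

Basal species (no prey listed): Coralline Algae, Feather Boa Kelp.
Count: 2.

2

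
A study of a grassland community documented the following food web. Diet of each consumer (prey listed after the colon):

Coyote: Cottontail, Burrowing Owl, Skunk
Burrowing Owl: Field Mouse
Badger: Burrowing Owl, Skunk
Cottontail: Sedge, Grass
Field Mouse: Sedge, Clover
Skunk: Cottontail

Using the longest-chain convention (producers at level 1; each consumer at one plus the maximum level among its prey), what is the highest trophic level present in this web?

4

Producers (level 1): Sedge, Grass, Clover.
Sedge → Field Mouse → Burrowing Owl → Badger gives Badger level 4.
No species has a prey at level 4, so no species reaches level 5.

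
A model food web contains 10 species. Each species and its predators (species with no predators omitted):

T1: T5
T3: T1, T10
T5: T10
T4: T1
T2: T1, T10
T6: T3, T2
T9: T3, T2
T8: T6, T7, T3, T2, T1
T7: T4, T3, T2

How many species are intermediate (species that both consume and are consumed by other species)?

7

Intermediate species (has both prey and predators): T6, T7, T4, T3, T2, T1, T5.
Count: 7.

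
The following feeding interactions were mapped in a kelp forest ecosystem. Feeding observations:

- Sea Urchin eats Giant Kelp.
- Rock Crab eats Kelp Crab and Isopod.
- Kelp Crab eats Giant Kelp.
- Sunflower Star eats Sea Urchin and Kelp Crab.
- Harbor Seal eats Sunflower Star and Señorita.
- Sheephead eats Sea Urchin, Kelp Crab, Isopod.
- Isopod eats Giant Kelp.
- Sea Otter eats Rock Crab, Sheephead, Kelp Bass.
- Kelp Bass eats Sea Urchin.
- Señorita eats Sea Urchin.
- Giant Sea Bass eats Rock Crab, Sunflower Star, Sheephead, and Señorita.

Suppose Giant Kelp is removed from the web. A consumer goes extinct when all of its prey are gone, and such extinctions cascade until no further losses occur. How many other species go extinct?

11

Remove Giant Kelp.
Round 1: Sea Urchin (all prey gone), Isopod (all prey gone), Kelp Crab (all prey gone) → extinct.
Round 2: Señorita (all prey gone), Kelp Bass (all prey gone), Sunflower Star (all prey gone), Sheephead (all prey gone), Rock Crab (all prey gone) → extinct.
Round 3: Sea Otter (all prey gone), Harbor Seal (all prey gone), Giant Sea Bass (all prey gone) → extinct.
No further losses. Total secondary extinctions: 11.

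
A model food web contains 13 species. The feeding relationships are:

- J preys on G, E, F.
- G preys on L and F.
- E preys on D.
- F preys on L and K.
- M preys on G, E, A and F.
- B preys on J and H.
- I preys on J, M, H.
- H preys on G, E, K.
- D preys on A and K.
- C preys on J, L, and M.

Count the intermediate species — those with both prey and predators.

7

Intermediate species (has both prey and predators): F, D, E, G, H, M, J.
Count: 7.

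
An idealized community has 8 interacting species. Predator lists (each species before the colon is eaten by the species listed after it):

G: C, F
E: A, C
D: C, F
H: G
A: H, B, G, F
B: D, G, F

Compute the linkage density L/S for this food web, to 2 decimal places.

There are L = 14 links among S = 8 species.
L/S = 14/8 = 1.7500 ≈ 1.75.

L/S = 1.75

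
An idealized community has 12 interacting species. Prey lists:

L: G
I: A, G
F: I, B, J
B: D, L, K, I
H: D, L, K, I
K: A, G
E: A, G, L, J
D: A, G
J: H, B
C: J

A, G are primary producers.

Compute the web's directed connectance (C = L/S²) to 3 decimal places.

The web has S = 12 species and L = 25 feeding links.
C = L / S² = 25 / 144 = 0.1736 ≈ 0.174.

C = 0.174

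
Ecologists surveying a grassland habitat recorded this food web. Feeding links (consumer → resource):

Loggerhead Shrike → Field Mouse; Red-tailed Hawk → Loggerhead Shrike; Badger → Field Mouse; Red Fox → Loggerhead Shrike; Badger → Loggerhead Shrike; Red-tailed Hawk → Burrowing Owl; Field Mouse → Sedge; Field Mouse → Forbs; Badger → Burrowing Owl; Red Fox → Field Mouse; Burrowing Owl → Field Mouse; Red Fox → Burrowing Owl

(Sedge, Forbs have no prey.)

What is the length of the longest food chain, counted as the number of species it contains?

4 species

One longest chain: Sedge → Field Mouse → Loggerhead Shrike → Red-tailed Hawk.
It has 4 species and 3 links.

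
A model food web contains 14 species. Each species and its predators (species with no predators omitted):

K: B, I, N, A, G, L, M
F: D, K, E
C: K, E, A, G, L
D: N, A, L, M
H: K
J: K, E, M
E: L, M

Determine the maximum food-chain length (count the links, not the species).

2 links

One longest chain: J → K → B.
It has 3 species and 2 links.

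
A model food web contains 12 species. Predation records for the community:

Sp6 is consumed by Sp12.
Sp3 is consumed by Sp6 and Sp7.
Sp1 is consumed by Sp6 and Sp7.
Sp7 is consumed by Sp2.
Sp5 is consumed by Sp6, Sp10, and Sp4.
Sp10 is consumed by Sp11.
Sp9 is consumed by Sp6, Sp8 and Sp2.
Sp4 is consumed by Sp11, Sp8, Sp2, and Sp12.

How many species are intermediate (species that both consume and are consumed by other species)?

Intermediate species (has both prey and predators): Sp6, Sp4, Sp7, Sp10.
Count: 4.

4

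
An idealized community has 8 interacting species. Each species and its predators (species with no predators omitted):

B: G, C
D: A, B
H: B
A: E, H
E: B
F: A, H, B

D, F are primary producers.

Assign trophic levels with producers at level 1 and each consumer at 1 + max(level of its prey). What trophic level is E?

D is a producer → level 1.
A eats D (level 1); other prey at levels: F 1 → level 2.
E eats A → level 3.

Trophic level 3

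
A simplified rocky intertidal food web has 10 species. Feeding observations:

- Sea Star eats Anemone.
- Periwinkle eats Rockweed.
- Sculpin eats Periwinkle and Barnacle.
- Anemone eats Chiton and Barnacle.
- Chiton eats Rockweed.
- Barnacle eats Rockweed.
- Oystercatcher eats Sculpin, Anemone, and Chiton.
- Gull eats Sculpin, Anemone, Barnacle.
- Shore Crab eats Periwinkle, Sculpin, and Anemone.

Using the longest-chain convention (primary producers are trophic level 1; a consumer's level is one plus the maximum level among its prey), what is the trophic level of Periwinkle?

Rockweed is a producer → level 1.
Periwinkle eats Rockweed → level 2.

Trophic level 2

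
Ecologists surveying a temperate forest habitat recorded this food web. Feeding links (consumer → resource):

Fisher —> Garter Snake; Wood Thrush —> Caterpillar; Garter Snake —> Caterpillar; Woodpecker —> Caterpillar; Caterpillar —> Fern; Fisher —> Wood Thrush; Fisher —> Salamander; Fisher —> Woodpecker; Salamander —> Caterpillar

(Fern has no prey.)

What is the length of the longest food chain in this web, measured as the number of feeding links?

One longest chain: Fern → Caterpillar → Salamander → Fisher.
It has 4 species and 3 links.

3 links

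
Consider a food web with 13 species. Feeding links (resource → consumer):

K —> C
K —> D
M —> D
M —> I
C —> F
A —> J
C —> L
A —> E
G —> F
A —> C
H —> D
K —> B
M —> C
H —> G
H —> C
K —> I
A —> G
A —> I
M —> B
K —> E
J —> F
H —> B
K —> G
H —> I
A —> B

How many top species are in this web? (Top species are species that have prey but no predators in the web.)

Top species (has prey, but nothing eats it): I, B, E, D, F, L.
Count: 6.

6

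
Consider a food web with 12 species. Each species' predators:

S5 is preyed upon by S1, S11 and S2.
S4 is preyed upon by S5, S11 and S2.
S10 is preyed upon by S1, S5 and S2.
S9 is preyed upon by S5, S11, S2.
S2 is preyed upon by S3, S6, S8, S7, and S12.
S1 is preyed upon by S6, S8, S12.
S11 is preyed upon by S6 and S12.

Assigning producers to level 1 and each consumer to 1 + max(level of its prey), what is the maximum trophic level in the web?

Producers (level 1): S4, S9, S10.
S4 → S5 → S1 → S12 gives S12 level 4.
No species has a prey at level 4, so no species reaches level 5.

4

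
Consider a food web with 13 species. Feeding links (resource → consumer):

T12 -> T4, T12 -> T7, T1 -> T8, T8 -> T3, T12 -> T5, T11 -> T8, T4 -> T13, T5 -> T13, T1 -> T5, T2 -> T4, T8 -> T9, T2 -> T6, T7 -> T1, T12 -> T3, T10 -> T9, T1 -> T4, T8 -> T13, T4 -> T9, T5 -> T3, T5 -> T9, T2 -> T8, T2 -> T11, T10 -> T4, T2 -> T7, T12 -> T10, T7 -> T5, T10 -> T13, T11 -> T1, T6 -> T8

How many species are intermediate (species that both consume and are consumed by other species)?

Intermediate species (has both prey and predators): T6, T10, T7, T11, T1, T8, T4, T5.
Count: 8.

8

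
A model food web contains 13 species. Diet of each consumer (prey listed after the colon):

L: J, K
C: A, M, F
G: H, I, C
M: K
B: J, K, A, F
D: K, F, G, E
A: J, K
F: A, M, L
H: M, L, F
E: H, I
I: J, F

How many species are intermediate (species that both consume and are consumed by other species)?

Intermediate species (has both prey and predators): A, M, L, F, H, I, C, G, E.
Count: 9.

9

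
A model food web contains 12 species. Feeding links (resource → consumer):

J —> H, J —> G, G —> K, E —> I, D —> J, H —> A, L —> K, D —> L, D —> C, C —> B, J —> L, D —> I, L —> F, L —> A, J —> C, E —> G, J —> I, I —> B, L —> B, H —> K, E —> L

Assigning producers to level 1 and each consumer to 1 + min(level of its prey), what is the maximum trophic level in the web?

Producers (level 1): E, D.
Following each consumer down to its lowest-level prey: E → L → A (levels 1 through 3).
All prey of A (L 2, H 3) are at level 2 or above, so A is at level 1 + 2 = 3.
Every consumer has at least one prey at level 2 or below, so none exceeds level 3.

3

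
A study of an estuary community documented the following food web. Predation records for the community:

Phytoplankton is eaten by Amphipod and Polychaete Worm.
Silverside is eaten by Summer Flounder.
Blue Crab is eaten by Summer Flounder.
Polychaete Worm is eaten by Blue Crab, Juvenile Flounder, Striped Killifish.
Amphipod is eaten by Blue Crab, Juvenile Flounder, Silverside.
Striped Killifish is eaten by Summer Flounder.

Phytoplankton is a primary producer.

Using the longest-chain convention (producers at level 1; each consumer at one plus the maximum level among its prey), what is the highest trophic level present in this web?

Producers (level 1): Phytoplankton.
Phytoplankton → Polychaete Worm → Striped Killifish → Summer Flounder gives Summer Flounder level 4.
No species has a prey at level 4, so no species reaches level 5.

4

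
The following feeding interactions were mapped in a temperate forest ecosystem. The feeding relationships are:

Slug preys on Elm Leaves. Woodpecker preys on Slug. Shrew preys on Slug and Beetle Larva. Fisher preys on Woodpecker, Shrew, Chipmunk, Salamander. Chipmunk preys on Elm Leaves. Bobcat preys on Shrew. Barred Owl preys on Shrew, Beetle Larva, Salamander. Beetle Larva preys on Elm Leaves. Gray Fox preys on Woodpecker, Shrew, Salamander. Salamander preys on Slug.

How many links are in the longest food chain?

One longest chain: Elm Leaves → Slug → Salamander → Barred Owl.
It has 4 species and 3 links.

3 links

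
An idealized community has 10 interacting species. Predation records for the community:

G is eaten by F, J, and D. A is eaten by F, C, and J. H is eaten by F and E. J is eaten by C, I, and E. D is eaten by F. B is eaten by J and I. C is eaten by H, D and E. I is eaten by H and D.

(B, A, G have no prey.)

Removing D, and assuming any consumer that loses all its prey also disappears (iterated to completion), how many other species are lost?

0

Remove D.
Every predator of it retains at least one other prey: F still has A, G, H.
No consumer loses all prey, so no secondary extinctions occur.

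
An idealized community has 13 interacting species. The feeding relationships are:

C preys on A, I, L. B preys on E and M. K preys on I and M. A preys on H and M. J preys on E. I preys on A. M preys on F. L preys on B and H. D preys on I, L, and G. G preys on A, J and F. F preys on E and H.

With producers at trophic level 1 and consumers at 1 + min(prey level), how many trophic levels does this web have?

4

Producers (level 1): H, E.
Following each consumer down to its lowest-level prey: H → F → M → K (levels 1 through 4).
All prey of K (M 3, I 3) are at level 3 or above, so K is at level 1 + 3 = 4.
Every consumer has at least one prey at level 3 or below, so none exceeds level 4.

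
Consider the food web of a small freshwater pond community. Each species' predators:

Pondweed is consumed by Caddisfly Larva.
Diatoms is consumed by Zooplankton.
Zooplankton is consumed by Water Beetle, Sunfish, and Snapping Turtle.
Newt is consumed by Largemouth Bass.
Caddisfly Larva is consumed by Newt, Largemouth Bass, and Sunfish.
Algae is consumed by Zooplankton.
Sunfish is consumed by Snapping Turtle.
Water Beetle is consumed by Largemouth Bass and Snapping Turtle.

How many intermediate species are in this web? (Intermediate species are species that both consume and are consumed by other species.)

5

Intermediate species (has both prey and predators): Caddisfly Larva, Zooplankton, Newt, Sunfish, Water Beetle.
Count: 5.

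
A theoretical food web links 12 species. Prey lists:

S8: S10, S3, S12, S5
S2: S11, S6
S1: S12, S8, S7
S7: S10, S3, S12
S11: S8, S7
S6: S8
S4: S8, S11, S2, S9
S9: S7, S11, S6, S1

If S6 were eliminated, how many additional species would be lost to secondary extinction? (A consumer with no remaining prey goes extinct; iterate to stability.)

0

Remove S6.
Every predator of it retains at least one other prey: S2 still has S11; S9 still has S7, S11, S1.
No consumer loses all prey, so no secondary extinctions occur.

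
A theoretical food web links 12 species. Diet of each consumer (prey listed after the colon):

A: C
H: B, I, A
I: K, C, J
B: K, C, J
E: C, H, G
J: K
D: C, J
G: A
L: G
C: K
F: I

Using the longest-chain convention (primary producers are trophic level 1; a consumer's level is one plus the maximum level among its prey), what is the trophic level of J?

K is a producer → level 1.
J eats K → level 2.

Trophic level 2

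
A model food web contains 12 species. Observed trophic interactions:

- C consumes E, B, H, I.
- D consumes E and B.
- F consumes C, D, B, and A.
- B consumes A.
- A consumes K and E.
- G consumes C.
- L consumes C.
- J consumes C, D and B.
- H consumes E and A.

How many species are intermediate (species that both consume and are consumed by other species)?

Intermediate species (has both prey and predators): A, H, B, D, C.
Count: 5.

5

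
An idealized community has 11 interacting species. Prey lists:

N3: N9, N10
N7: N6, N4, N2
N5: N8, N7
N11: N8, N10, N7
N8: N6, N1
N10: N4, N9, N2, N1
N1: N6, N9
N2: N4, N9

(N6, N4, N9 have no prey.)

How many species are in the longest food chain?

4 species

One longest chain: N6 → N1 → N8 → N11.
It has 4 species and 3 links.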